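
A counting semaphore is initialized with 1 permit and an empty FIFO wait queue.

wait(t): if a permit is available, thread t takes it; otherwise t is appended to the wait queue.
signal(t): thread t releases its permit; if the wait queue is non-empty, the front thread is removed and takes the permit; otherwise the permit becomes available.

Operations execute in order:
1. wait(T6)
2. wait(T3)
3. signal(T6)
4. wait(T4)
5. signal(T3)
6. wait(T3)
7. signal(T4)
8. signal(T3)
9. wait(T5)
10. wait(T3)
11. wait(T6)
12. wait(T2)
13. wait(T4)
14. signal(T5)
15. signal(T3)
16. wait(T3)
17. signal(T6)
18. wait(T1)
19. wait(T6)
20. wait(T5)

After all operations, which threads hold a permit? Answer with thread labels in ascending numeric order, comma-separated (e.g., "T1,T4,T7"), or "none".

Step 1: wait(T6) -> count=0 queue=[] holders={T6}
Step 2: wait(T3) -> count=0 queue=[T3] holders={T6}
Step 3: signal(T6) -> count=0 queue=[] holders={T3}
Step 4: wait(T4) -> count=0 queue=[T4] holders={T3}
Step 5: signal(T3) -> count=0 queue=[] holders={T4}
Step 6: wait(T3) -> count=0 queue=[T3] holders={T4}
Step 7: signal(T4) -> count=0 queue=[] holders={T3}
Step 8: signal(T3) -> count=1 queue=[] holders={none}
Step 9: wait(T5) -> count=0 queue=[] holders={T5}
Step 10: wait(T3) -> count=0 queue=[T3] holders={T5}
Step 11: wait(T6) -> count=0 queue=[T3,T6] holders={T5}
Step 12: wait(T2) -> count=0 queue=[T3,T6,T2] holders={T5}
Step 13: wait(T4) -> count=0 queue=[T3,T6,T2,T4] holders={T5}
Step 14: signal(T5) -> count=0 queue=[T6,T2,T4] holders={T3}
Step 15: signal(T3) -> count=0 queue=[T2,T4] holders={T6}
Step 16: wait(T3) -> count=0 queue=[T2,T4,T3] holders={T6}
Step 17: signal(T6) -> count=0 queue=[T4,T3] holders={T2}
Step 18: wait(T1) -> count=0 queue=[T4,T3,T1] holders={T2}
Step 19: wait(T6) -> count=0 queue=[T4,T3,T1,T6] holders={T2}
Step 20: wait(T5) -> count=0 queue=[T4,T3,T1,T6,T5] holders={T2}
Final holders: T2

Answer: T2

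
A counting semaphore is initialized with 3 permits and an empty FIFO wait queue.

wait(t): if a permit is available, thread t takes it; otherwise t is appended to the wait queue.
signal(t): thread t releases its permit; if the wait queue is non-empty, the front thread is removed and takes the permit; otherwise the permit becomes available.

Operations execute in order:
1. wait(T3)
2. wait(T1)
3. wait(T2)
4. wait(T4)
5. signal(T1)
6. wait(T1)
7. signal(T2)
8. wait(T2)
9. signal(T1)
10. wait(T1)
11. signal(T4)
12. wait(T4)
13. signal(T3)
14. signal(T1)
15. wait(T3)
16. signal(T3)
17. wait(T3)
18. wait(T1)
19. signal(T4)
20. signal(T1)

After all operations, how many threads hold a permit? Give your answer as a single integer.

Answer: 2

Derivation:
Step 1: wait(T3) -> count=2 queue=[] holders={T3}
Step 2: wait(T1) -> count=1 queue=[] holders={T1,T3}
Step 3: wait(T2) -> count=0 queue=[] holders={T1,T2,T3}
Step 4: wait(T4) -> count=0 queue=[T4] holders={T1,T2,T3}
Step 5: signal(T1) -> count=0 queue=[] holders={T2,T3,T4}
Step 6: wait(T1) -> count=0 queue=[T1] holders={T2,T3,T4}
Step 7: signal(T2) -> count=0 queue=[] holders={T1,T3,T4}
Step 8: wait(T2) -> count=0 queue=[T2] holders={T1,T3,T4}
Step 9: signal(T1) -> count=0 queue=[] holders={T2,T3,T4}
Step 10: wait(T1) -> count=0 queue=[T1] holders={T2,T3,T4}
Step 11: signal(T4) -> count=0 queue=[] holders={T1,T2,T3}
Step 12: wait(T4) -> count=0 queue=[T4] holders={T1,T2,T3}
Step 13: signal(T3) -> count=0 queue=[] holders={T1,T2,T4}
Step 14: signal(T1) -> count=1 queue=[] holders={T2,T4}
Step 15: wait(T3) -> count=0 queue=[] holders={T2,T3,T4}
Step 16: signal(T3) -> count=1 queue=[] holders={T2,T4}
Step 17: wait(T3) -> count=0 queue=[] holders={T2,T3,T4}
Step 18: wait(T1) -> count=0 queue=[T1] holders={T2,T3,T4}
Step 19: signal(T4) -> count=0 queue=[] holders={T1,T2,T3}
Step 20: signal(T1) -> count=1 queue=[] holders={T2,T3}
Final holders: {T2,T3} -> 2 thread(s)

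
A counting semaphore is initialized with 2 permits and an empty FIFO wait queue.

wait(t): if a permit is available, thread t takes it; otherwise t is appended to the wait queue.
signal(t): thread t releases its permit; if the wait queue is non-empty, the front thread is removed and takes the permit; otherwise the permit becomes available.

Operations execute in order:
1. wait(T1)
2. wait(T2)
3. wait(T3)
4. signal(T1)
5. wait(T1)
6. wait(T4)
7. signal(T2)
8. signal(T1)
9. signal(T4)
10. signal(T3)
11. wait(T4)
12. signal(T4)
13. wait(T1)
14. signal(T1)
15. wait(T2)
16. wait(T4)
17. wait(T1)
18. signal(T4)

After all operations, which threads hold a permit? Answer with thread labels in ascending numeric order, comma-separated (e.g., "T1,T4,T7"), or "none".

Answer: T1,T2

Derivation:
Step 1: wait(T1) -> count=1 queue=[] holders={T1}
Step 2: wait(T2) -> count=0 queue=[] holders={T1,T2}
Step 3: wait(T3) -> count=0 queue=[T3] holders={T1,T2}
Step 4: signal(T1) -> count=0 queue=[] holders={T2,T3}
Step 5: wait(T1) -> count=0 queue=[T1] holders={T2,T3}
Step 6: wait(T4) -> count=0 queue=[T1,T4] holders={T2,T3}
Step 7: signal(T2) -> count=0 queue=[T4] holders={T1,T3}
Step 8: signal(T1) -> count=0 queue=[] holders={T3,T4}
Step 9: signal(T4) -> count=1 queue=[] holders={T3}
Step 10: signal(T3) -> count=2 queue=[] holders={none}
Step 11: wait(T4) -> count=1 queue=[] holders={T4}
Step 12: signal(T4) -> count=2 queue=[] holders={none}
Step 13: wait(T1) -> count=1 queue=[] holders={T1}
Step 14: signal(T1) -> count=2 queue=[] holders={none}
Step 15: wait(T2) -> count=1 queue=[] holders={T2}
Step 16: wait(T4) -> count=0 queue=[] holders={T2,T4}
Step 17: wait(T1) -> count=0 queue=[T1] holders={T2,T4}
Step 18: signal(T4) -> count=0 queue=[] holders={T1,T2}
Final holders: T1,T2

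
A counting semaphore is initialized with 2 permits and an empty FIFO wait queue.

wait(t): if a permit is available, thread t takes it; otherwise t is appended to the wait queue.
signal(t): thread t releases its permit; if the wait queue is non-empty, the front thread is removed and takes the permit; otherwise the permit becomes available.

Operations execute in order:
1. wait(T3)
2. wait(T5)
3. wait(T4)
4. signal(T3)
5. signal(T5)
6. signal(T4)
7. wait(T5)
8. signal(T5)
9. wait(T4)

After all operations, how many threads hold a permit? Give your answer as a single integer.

Step 1: wait(T3) -> count=1 queue=[] holders={T3}
Step 2: wait(T5) -> count=0 queue=[] holders={T3,T5}
Step 3: wait(T4) -> count=0 queue=[T4] holders={T3,T5}
Step 4: signal(T3) -> count=0 queue=[] holders={T4,T5}
Step 5: signal(T5) -> count=1 queue=[] holders={T4}
Step 6: signal(T4) -> count=2 queue=[] holders={none}
Step 7: wait(T5) -> count=1 queue=[] holders={T5}
Step 8: signal(T5) -> count=2 queue=[] holders={none}
Step 9: wait(T4) -> count=1 queue=[] holders={T4}
Final holders: {T4} -> 1 thread(s)

Answer: 1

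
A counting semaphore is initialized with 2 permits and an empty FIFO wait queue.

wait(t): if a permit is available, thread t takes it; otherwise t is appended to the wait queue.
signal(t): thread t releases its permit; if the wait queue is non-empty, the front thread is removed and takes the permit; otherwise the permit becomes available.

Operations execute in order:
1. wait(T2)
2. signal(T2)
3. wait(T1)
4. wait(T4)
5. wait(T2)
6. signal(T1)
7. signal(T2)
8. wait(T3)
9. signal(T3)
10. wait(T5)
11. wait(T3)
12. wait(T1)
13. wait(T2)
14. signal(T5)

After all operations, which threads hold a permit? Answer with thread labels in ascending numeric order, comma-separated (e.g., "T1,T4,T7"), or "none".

Step 1: wait(T2) -> count=1 queue=[] holders={T2}
Step 2: signal(T2) -> count=2 queue=[] holders={none}
Step 3: wait(T1) -> count=1 queue=[] holders={T1}
Step 4: wait(T4) -> count=0 queue=[] holders={T1,T4}
Step 5: wait(T2) -> count=0 queue=[T2] holders={T1,T4}
Step 6: signal(T1) -> count=0 queue=[] holders={T2,T4}
Step 7: signal(T2) -> count=1 queue=[] holders={T4}
Step 8: wait(T3) -> count=0 queue=[] holders={T3,T4}
Step 9: signal(T3) -> count=1 queue=[] holders={T4}
Step 10: wait(T5) -> count=0 queue=[] holders={T4,T5}
Step 11: wait(T3) -> count=0 queue=[T3] holders={T4,T5}
Step 12: wait(T1) -> count=0 queue=[T3,T1] holders={T4,T5}
Step 13: wait(T2) -> count=0 queue=[T3,T1,T2] holders={T4,T5}
Step 14: signal(T5) -> count=0 queue=[T1,T2] holders={T3,T4}
Final holders: T3,T4

Answer: T3,T4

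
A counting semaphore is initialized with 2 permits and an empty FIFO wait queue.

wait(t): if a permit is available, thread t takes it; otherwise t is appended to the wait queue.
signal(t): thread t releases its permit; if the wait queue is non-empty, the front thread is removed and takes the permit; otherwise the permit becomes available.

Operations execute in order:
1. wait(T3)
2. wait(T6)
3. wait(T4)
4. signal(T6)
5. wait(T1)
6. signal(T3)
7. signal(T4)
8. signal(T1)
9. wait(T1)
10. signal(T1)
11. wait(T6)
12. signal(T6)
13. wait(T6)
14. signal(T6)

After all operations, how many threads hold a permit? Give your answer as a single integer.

Answer: 0

Derivation:
Step 1: wait(T3) -> count=1 queue=[] holders={T3}
Step 2: wait(T6) -> count=0 queue=[] holders={T3,T6}
Step 3: wait(T4) -> count=0 queue=[T4] holders={T3,T6}
Step 4: signal(T6) -> count=0 queue=[] holders={T3,T4}
Step 5: wait(T1) -> count=0 queue=[T1] holders={T3,T4}
Step 6: signal(T3) -> count=0 queue=[] holders={T1,T4}
Step 7: signal(T4) -> count=1 queue=[] holders={T1}
Step 8: signal(T1) -> count=2 queue=[] holders={none}
Step 9: wait(T1) -> count=1 queue=[] holders={T1}
Step 10: signal(T1) -> count=2 queue=[] holders={none}
Step 11: wait(T6) -> count=1 queue=[] holders={T6}
Step 12: signal(T6) -> count=2 queue=[] holders={none}
Step 13: wait(T6) -> count=1 queue=[] holders={T6}
Step 14: signal(T6) -> count=2 queue=[] holders={none}
Final holders: {none} -> 0 thread(s)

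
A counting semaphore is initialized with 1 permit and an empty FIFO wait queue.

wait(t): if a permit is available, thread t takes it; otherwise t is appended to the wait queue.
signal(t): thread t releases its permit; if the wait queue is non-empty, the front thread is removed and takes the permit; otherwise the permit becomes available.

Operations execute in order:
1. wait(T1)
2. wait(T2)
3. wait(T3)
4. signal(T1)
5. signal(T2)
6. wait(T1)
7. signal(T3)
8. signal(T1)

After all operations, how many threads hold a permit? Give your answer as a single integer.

Answer: 0

Derivation:
Step 1: wait(T1) -> count=0 queue=[] holders={T1}
Step 2: wait(T2) -> count=0 queue=[T2] holders={T1}
Step 3: wait(T3) -> count=0 queue=[T2,T3] holders={T1}
Step 4: signal(T1) -> count=0 queue=[T3] holders={T2}
Step 5: signal(T2) -> count=0 queue=[] holders={T3}
Step 6: wait(T1) -> count=0 queue=[T1] holders={T3}
Step 7: signal(T3) -> count=0 queue=[] holders={T1}
Step 8: signal(T1) -> count=1 queue=[] holders={none}
Final holders: {none} -> 0 thread(s)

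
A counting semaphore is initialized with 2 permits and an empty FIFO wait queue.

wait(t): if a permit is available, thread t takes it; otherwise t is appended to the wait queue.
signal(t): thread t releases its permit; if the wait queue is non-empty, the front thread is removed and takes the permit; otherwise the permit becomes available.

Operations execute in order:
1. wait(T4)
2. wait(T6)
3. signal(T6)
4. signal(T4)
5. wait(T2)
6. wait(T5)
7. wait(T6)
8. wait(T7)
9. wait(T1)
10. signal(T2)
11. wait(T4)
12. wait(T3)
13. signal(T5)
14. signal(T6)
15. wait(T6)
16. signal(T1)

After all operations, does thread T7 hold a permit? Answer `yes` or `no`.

Answer: yes

Derivation:
Step 1: wait(T4) -> count=1 queue=[] holders={T4}
Step 2: wait(T6) -> count=0 queue=[] holders={T4,T6}
Step 3: signal(T6) -> count=1 queue=[] holders={T4}
Step 4: signal(T4) -> count=2 queue=[] holders={none}
Step 5: wait(T2) -> count=1 queue=[] holders={T2}
Step 6: wait(T5) -> count=0 queue=[] holders={T2,T5}
Step 7: wait(T6) -> count=0 queue=[T6] holders={T2,T5}
Step 8: wait(T7) -> count=0 queue=[T6,T7] holders={T2,T5}
Step 9: wait(T1) -> count=0 queue=[T6,T7,T1] holders={T2,T5}
Step 10: signal(T2) -> count=0 queue=[T7,T1] holders={T5,T6}
Step 11: wait(T4) -> count=0 queue=[T7,T1,T4] holders={T5,T6}
Step 12: wait(T3) -> count=0 queue=[T7,T1,T4,T3] holders={T5,T6}
Step 13: signal(T5) -> count=0 queue=[T1,T4,T3] holders={T6,T7}
Step 14: signal(T6) -> count=0 queue=[T4,T3] holders={T1,T7}
Step 15: wait(T6) -> count=0 queue=[T4,T3,T6] holders={T1,T7}
Step 16: signal(T1) -> count=0 queue=[T3,T6] holders={T4,T7}
Final holders: {T4,T7} -> T7 in holders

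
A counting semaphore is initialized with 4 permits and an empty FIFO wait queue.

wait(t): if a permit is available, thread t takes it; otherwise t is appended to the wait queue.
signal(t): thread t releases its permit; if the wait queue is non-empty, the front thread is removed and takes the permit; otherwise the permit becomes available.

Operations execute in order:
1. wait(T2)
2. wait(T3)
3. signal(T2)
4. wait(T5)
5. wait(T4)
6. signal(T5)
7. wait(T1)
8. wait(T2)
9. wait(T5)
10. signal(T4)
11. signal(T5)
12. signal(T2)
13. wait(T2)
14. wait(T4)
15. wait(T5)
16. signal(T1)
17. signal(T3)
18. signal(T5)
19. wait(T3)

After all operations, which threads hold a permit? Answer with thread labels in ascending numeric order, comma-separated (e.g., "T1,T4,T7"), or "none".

Answer: T2,T3,T4

Derivation:
Step 1: wait(T2) -> count=3 queue=[] holders={T2}
Step 2: wait(T3) -> count=2 queue=[] holders={T2,T3}
Step 3: signal(T2) -> count=3 queue=[] holders={T3}
Step 4: wait(T5) -> count=2 queue=[] holders={T3,T5}
Step 5: wait(T4) -> count=1 queue=[] holders={T3,T4,T5}
Step 6: signal(T5) -> count=2 queue=[] holders={T3,T4}
Step 7: wait(T1) -> count=1 queue=[] holders={T1,T3,T4}
Step 8: wait(T2) -> count=0 queue=[] holders={T1,T2,T3,T4}
Step 9: wait(T5) -> count=0 queue=[T5] holders={T1,T2,T3,T4}
Step 10: signal(T4) -> count=0 queue=[] holders={T1,T2,T3,T5}
Step 11: signal(T5) -> count=1 queue=[] holders={T1,T2,T3}
Step 12: signal(T2) -> count=2 queue=[] holders={T1,T3}
Step 13: wait(T2) -> count=1 queue=[] holders={T1,T2,T3}
Step 14: wait(T4) -> count=0 queue=[] holders={T1,T2,T3,T4}
Step 15: wait(T5) -> count=0 queue=[T5] holders={T1,T2,T3,T4}
Step 16: signal(T1) -> count=0 queue=[] holders={T2,T3,T4,T5}
Step 17: signal(T3) -> count=1 queue=[] holders={T2,T4,T5}
Step 18: signal(T5) -> count=2 queue=[] holders={T2,T4}
Step 19: wait(T3) -> count=1 queue=[] holders={T2,T3,T4}
Final holders: T2,T3,T4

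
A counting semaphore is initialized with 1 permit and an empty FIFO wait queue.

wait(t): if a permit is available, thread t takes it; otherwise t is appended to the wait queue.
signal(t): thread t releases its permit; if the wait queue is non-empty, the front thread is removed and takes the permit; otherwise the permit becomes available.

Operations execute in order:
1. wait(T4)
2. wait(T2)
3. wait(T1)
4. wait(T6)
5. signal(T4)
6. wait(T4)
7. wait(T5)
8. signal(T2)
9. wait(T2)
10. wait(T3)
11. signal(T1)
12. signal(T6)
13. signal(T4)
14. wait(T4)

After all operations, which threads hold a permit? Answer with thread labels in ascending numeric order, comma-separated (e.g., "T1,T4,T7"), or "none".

Answer: T5

Derivation:
Step 1: wait(T4) -> count=0 queue=[] holders={T4}
Step 2: wait(T2) -> count=0 queue=[T2] holders={T4}
Step 3: wait(T1) -> count=0 queue=[T2,T1] holders={T4}
Step 4: wait(T6) -> count=0 queue=[T2,T1,T6] holders={T4}
Step 5: signal(T4) -> count=0 queue=[T1,T6] holders={T2}
Step 6: wait(T4) -> count=0 queue=[T1,T6,T4] holders={T2}
Step 7: wait(T5) -> count=0 queue=[T1,T6,T4,T5] holders={T2}
Step 8: signal(T2) -> count=0 queue=[T6,T4,T5] holders={T1}
Step 9: wait(T2) -> count=0 queue=[T6,T4,T5,T2] holders={T1}
Step 10: wait(T3) -> count=0 queue=[T6,T4,T5,T2,T3] holders={T1}
Step 11: signal(T1) -> count=0 queue=[T4,T5,T2,T3] holders={T6}
Step 12: signal(T6) -> count=0 queue=[T5,T2,T3] holders={T4}
Step 13: signal(T4) -> count=0 queue=[T2,T3] holders={T5}
Step 14: wait(T4) -> count=0 queue=[T2,T3,T4] holders={T5}
Final holders: T5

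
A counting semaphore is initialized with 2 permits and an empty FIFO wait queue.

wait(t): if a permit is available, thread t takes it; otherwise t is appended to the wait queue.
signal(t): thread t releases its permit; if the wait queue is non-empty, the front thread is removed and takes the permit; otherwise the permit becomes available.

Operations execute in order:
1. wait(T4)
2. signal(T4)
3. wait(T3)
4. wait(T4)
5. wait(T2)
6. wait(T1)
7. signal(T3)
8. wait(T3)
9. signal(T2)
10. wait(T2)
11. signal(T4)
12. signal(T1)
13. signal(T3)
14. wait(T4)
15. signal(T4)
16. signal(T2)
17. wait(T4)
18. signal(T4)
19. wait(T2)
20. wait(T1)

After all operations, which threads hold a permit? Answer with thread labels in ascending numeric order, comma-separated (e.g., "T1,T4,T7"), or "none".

Step 1: wait(T4) -> count=1 queue=[] holders={T4}
Step 2: signal(T4) -> count=2 queue=[] holders={none}
Step 3: wait(T3) -> count=1 queue=[] holders={T3}
Step 4: wait(T4) -> count=0 queue=[] holders={T3,T4}
Step 5: wait(T2) -> count=0 queue=[T2] holders={T3,T4}
Step 6: wait(T1) -> count=0 queue=[T2,T1] holders={T3,T4}
Step 7: signal(T3) -> count=0 queue=[T1] holders={T2,T4}
Step 8: wait(T3) -> count=0 queue=[T1,T3] holders={T2,T4}
Step 9: signal(T2) -> count=0 queue=[T3] holders={T1,T4}
Step 10: wait(T2) -> count=0 queue=[T3,T2] holders={T1,T4}
Step 11: signal(T4) -> count=0 queue=[T2] holders={T1,T3}
Step 12: signal(T1) -> count=0 queue=[] holders={T2,T3}
Step 13: signal(T3) -> count=1 queue=[] holders={T2}
Step 14: wait(T4) -> count=0 queue=[] holders={T2,T4}
Step 15: signal(T4) -> count=1 queue=[] holders={T2}
Step 16: signal(T2) -> count=2 queue=[] holders={none}
Step 17: wait(T4) -> count=1 queue=[] holders={T4}
Step 18: signal(T4) -> count=2 queue=[] holders={none}
Step 19: wait(T2) -> count=1 queue=[] holders={T2}
Step 20: wait(T1) -> count=0 queue=[] holders={T1,T2}
Final holders: T1,T2

Answer: T1,T2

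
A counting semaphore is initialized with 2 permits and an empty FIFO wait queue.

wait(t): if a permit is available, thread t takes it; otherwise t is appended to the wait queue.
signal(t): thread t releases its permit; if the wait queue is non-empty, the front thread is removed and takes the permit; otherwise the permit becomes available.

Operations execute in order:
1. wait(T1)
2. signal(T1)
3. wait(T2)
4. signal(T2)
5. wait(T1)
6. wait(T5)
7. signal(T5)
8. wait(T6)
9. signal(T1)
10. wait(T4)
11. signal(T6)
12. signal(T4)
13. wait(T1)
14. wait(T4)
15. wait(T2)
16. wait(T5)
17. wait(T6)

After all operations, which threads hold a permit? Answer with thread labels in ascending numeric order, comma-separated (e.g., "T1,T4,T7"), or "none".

Step 1: wait(T1) -> count=1 queue=[] holders={T1}
Step 2: signal(T1) -> count=2 queue=[] holders={none}
Step 3: wait(T2) -> count=1 queue=[] holders={T2}
Step 4: signal(T2) -> count=2 queue=[] holders={none}
Step 5: wait(T1) -> count=1 queue=[] holders={T1}
Step 6: wait(T5) -> count=0 queue=[] holders={T1,T5}
Step 7: signal(T5) -> count=1 queue=[] holders={T1}
Step 8: wait(T6) -> count=0 queue=[] holders={T1,T6}
Step 9: signal(T1) -> count=1 queue=[] holders={T6}
Step 10: wait(T4) -> count=0 queue=[] holders={T4,T6}
Step 11: signal(T6) -> count=1 queue=[] holders={T4}
Step 12: signal(T4) -> count=2 queue=[] holders={none}
Step 13: wait(T1) -> count=1 queue=[] holders={T1}
Step 14: wait(T4) -> count=0 queue=[] holders={T1,T4}
Step 15: wait(T2) -> count=0 queue=[T2] holders={T1,T4}
Step 16: wait(T5) -> count=0 queue=[T2,T5] holders={T1,T4}
Step 17: wait(T6) -> count=0 queue=[T2,T5,T6] holders={T1,T4}
Final holders: T1,T4

Answer: T1,T4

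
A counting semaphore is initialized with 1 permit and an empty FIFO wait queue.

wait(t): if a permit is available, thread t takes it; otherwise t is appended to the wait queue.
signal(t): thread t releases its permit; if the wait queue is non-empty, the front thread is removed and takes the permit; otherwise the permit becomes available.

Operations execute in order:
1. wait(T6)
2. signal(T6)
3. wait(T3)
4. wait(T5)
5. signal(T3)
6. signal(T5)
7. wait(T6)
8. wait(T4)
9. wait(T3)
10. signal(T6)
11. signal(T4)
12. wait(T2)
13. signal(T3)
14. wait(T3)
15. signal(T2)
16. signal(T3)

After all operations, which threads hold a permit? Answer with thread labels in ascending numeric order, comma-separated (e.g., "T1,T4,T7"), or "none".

Answer: none

Derivation:
Step 1: wait(T6) -> count=0 queue=[] holders={T6}
Step 2: signal(T6) -> count=1 queue=[] holders={none}
Step 3: wait(T3) -> count=0 queue=[] holders={T3}
Step 4: wait(T5) -> count=0 queue=[T5] holders={T3}
Step 5: signal(T3) -> count=0 queue=[] holders={T5}
Step 6: signal(T5) -> count=1 queue=[] holders={none}
Step 7: wait(T6) -> count=0 queue=[] holders={T6}
Step 8: wait(T4) -> count=0 queue=[T4] holders={T6}
Step 9: wait(T3) -> count=0 queue=[T4,T3] holders={T6}
Step 10: signal(T6) -> count=0 queue=[T3] holders={T4}
Step 11: signal(T4) -> count=0 queue=[] holders={T3}
Step 12: wait(T2) -> count=0 queue=[T2] holders={T3}
Step 13: signal(T3) -> count=0 queue=[] holders={T2}
Step 14: wait(T3) -> count=0 queue=[T3] holders={T2}
Step 15: signal(T2) -> count=0 queue=[] holders={T3}
Step 16: signal(T3) -> count=1 queue=[] holders={none}
Final holders: none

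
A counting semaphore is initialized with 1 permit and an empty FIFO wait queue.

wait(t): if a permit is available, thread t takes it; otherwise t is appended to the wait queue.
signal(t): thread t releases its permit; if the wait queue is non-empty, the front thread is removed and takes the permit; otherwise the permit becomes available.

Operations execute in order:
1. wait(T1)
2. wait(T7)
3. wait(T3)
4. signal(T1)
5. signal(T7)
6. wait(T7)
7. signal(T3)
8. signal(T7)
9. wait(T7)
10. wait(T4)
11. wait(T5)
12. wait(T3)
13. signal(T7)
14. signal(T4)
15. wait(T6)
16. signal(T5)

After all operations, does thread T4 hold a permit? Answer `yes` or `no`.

Step 1: wait(T1) -> count=0 queue=[] holders={T1}
Step 2: wait(T7) -> count=0 queue=[T7] holders={T1}
Step 3: wait(T3) -> count=0 queue=[T7,T3] holders={T1}
Step 4: signal(T1) -> count=0 queue=[T3] holders={T7}
Step 5: signal(T7) -> count=0 queue=[] holders={T3}
Step 6: wait(T7) -> count=0 queue=[T7] holders={T3}
Step 7: signal(T3) -> count=0 queue=[] holders={T7}
Step 8: signal(T7) -> count=1 queue=[] holders={none}
Step 9: wait(T7) -> count=0 queue=[] holders={T7}
Step 10: wait(T4) -> count=0 queue=[T4] holders={T7}
Step 11: wait(T5) -> count=0 queue=[T4,T5] holders={T7}
Step 12: wait(T3) -> count=0 queue=[T4,T5,T3] holders={T7}
Step 13: signal(T7) -> count=0 queue=[T5,T3] holders={T4}
Step 14: signal(T4) -> count=0 queue=[T3] holders={T5}
Step 15: wait(T6) -> count=0 queue=[T3,T6] holders={T5}
Step 16: signal(T5) -> count=0 queue=[T6] holders={T3}
Final holders: {T3} -> T4 not in holders

Answer: no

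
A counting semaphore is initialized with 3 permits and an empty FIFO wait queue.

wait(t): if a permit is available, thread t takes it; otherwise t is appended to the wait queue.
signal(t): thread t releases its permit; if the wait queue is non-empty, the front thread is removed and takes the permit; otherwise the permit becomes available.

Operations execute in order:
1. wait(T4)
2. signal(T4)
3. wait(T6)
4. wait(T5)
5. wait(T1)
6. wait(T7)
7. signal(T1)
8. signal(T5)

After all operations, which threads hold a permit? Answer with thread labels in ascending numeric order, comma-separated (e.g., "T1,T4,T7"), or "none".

Answer: T6,T7

Derivation:
Step 1: wait(T4) -> count=2 queue=[] holders={T4}
Step 2: signal(T4) -> count=3 queue=[] holders={none}
Step 3: wait(T6) -> count=2 queue=[] holders={T6}
Step 4: wait(T5) -> count=1 queue=[] holders={T5,T6}
Step 5: wait(T1) -> count=0 queue=[] holders={T1,T5,T6}
Step 6: wait(T7) -> count=0 queue=[T7] holders={T1,T5,T6}
Step 7: signal(T1) -> count=0 queue=[] holders={T5,T6,T7}
Step 8: signal(T5) -> count=1 queue=[] holders={T6,T7}
Final holders: T6,T7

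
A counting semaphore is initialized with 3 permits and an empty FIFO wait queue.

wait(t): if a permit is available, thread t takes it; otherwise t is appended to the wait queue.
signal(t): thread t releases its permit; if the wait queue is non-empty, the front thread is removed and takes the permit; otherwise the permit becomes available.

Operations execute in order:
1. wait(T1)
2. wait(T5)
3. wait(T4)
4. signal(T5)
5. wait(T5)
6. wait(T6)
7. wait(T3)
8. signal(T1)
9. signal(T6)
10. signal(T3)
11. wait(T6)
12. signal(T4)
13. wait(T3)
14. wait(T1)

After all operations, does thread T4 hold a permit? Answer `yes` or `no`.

Step 1: wait(T1) -> count=2 queue=[] holders={T1}
Step 2: wait(T5) -> count=1 queue=[] holders={T1,T5}
Step 3: wait(T4) -> count=0 queue=[] holders={T1,T4,T5}
Step 4: signal(T5) -> count=1 queue=[] holders={T1,T4}
Step 5: wait(T5) -> count=0 queue=[] holders={T1,T4,T5}
Step 6: wait(T6) -> count=0 queue=[T6] holders={T1,T4,T5}
Step 7: wait(T3) -> count=0 queue=[T6,T3] holders={T1,T4,T5}
Step 8: signal(T1) -> count=0 queue=[T3] holders={T4,T5,T6}
Step 9: signal(T6) -> count=0 queue=[] holders={T3,T4,T5}
Step 10: signal(T3) -> count=1 queue=[] holders={T4,T5}
Step 11: wait(T6) -> count=0 queue=[] holders={T4,T5,T6}
Step 12: signal(T4) -> count=1 queue=[] holders={T5,T6}
Step 13: wait(T3) -> count=0 queue=[] holders={T3,T5,T6}
Step 14: wait(T1) -> count=0 queue=[T1] holders={T3,T5,T6}
Final holders: {T3,T5,T6} -> T4 not in holders

Answer: no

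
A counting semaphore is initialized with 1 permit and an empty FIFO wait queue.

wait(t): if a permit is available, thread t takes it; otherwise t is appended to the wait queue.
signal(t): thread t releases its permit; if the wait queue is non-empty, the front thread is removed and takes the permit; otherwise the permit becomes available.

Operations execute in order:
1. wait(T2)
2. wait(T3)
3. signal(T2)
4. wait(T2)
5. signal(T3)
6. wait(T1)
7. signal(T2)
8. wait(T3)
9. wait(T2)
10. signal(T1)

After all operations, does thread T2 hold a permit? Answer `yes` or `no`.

Step 1: wait(T2) -> count=0 queue=[] holders={T2}
Step 2: wait(T3) -> count=0 queue=[T3] holders={T2}
Step 3: signal(T2) -> count=0 queue=[] holders={T3}
Step 4: wait(T2) -> count=0 queue=[T2] holders={T3}
Step 5: signal(T3) -> count=0 queue=[] holders={T2}
Step 6: wait(T1) -> count=0 queue=[T1] holders={T2}
Step 7: signal(T2) -> count=0 queue=[] holders={T1}
Step 8: wait(T3) -> count=0 queue=[T3] holders={T1}
Step 9: wait(T2) -> count=0 queue=[T3,T2] holders={T1}
Step 10: signal(T1) -> count=0 queue=[T2] holders={T3}
Final holders: {T3} -> T2 not in holders

Answer: no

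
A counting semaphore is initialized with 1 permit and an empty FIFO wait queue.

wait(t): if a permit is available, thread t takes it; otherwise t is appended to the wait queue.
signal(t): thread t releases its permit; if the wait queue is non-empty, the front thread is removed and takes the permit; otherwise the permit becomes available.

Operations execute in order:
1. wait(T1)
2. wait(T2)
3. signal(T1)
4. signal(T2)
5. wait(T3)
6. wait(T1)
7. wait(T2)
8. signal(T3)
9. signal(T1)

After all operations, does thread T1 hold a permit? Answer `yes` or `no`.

Answer: no

Derivation:
Step 1: wait(T1) -> count=0 queue=[] holders={T1}
Step 2: wait(T2) -> count=0 queue=[T2] holders={T1}
Step 3: signal(T1) -> count=0 queue=[] holders={T2}
Step 4: signal(T2) -> count=1 queue=[] holders={none}
Step 5: wait(T3) -> count=0 queue=[] holders={T3}
Step 6: wait(T1) -> count=0 queue=[T1] holders={T3}
Step 7: wait(T2) -> count=0 queue=[T1,T2] holders={T3}
Step 8: signal(T3) -> count=0 queue=[T2] holders={T1}
Step 9: signal(T1) -> count=0 queue=[] holders={T2}
Final holders: {T2} -> T1 not in holders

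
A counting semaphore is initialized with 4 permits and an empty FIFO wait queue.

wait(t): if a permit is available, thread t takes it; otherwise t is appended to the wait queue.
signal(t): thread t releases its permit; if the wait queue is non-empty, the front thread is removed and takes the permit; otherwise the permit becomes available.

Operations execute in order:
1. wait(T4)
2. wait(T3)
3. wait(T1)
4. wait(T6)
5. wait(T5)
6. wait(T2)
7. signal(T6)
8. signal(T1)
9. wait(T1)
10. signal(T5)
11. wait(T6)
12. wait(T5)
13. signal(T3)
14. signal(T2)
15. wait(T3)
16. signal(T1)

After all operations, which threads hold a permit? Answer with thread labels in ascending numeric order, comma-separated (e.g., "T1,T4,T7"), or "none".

Step 1: wait(T4) -> count=3 queue=[] holders={T4}
Step 2: wait(T3) -> count=2 queue=[] holders={T3,T4}
Step 3: wait(T1) -> count=1 queue=[] holders={T1,T3,T4}
Step 4: wait(T6) -> count=0 queue=[] holders={T1,T3,T4,T6}
Step 5: wait(T5) -> count=0 queue=[T5] holders={T1,T3,T4,T6}
Step 6: wait(T2) -> count=0 queue=[T5,T2] holders={T1,T3,T4,T6}
Step 7: signal(T6) -> count=0 queue=[T2] holders={T1,T3,T4,T5}
Step 8: signal(T1) -> count=0 queue=[] holders={T2,T3,T4,T5}
Step 9: wait(T1) -> count=0 queue=[T1] holders={T2,T3,T4,T5}
Step 10: signal(T5) -> count=0 queue=[] holders={T1,T2,T3,T4}
Step 11: wait(T6) -> count=0 queue=[T6] holders={T1,T2,T3,T4}
Step 12: wait(T5) -> count=0 queue=[T6,T5] holders={T1,T2,T3,T4}
Step 13: signal(T3) -> count=0 queue=[T5] holders={T1,T2,T4,T6}
Step 14: signal(T2) -> count=0 queue=[] holders={T1,T4,T5,T6}
Step 15: wait(T3) -> count=0 queue=[T3] holders={T1,T4,T5,T6}
Step 16: signal(T1) -> count=0 queue=[] holders={T3,T4,T5,T6}
Final holders: T3,T4,T5,T6

Answer: T3,T4,T5,T6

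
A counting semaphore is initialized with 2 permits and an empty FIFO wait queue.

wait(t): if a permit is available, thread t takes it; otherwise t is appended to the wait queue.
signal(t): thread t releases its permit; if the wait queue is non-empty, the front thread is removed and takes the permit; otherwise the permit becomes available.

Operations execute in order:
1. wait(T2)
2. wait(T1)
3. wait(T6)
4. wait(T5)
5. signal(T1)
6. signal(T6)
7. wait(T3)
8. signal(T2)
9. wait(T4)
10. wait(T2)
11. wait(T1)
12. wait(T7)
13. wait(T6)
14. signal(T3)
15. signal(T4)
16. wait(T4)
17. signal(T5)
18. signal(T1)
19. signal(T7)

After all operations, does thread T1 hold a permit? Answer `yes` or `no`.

Step 1: wait(T2) -> count=1 queue=[] holders={T2}
Step 2: wait(T1) -> count=0 queue=[] holders={T1,T2}
Step 3: wait(T6) -> count=0 queue=[T6] holders={T1,T2}
Step 4: wait(T5) -> count=0 queue=[T6,T5] holders={T1,T2}
Step 5: signal(T1) -> count=0 queue=[T5] holders={T2,T6}
Step 6: signal(T6) -> count=0 queue=[] holders={T2,T5}
Step 7: wait(T3) -> count=0 queue=[T3] holders={T2,T5}
Step 8: signal(T2) -> count=0 queue=[] holders={T3,T5}
Step 9: wait(T4) -> count=0 queue=[T4] holders={T3,T5}
Step 10: wait(T2) -> count=0 queue=[T4,T2] holders={T3,T5}
Step 11: wait(T1) -> count=0 queue=[T4,T2,T1] holders={T3,T5}
Step 12: wait(T7) -> count=0 queue=[T4,T2,T1,T7] holders={T3,T5}
Step 13: wait(T6) -> count=0 queue=[T4,T2,T1,T7,T6] holders={T3,T5}
Step 14: signal(T3) -> count=0 queue=[T2,T1,T7,T6] holders={T4,T5}
Step 15: signal(T4) -> count=0 queue=[T1,T7,T6] holders={T2,T5}
Step 16: wait(T4) -> count=0 queue=[T1,T7,T6,T4] holders={T2,T5}
Step 17: signal(T5) -> count=0 queue=[T7,T6,T4] holders={T1,T2}
Step 18: signal(T1) -> count=0 queue=[T6,T4] holders={T2,T7}
Step 19: signal(T7) -> count=0 queue=[T4] holders={T2,T6}
Final holders: {T2,T6} -> T1 not in holders

Answer: no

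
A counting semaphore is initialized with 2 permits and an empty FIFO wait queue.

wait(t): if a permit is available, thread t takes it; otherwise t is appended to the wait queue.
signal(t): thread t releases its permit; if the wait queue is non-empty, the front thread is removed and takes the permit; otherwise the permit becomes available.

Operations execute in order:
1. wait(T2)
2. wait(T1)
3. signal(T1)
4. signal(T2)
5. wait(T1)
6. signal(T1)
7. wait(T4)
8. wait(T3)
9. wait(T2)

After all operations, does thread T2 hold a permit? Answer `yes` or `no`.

Step 1: wait(T2) -> count=1 queue=[] holders={T2}
Step 2: wait(T1) -> count=0 queue=[] holders={T1,T2}
Step 3: signal(T1) -> count=1 queue=[] holders={T2}
Step 4: signal(T2) -> count=2 queue=[] holders={none}
Step 5: wait(T1) -> count=1 queue=[] holders={T1}
Step 6: signal(T1) -> count=2 queue=[] holders={none}
Step 7: wait(T4) -> count=1 queue=[] holders={T4}
Step 8: wait(T3) -> count=0 queue=[] holders={T3,T4}
Step 9: wait(T2) -> count=0 queue=[T2] holders={T3,T4}
Final holders: {T3,T4} -> T2 not in holders

Answer: no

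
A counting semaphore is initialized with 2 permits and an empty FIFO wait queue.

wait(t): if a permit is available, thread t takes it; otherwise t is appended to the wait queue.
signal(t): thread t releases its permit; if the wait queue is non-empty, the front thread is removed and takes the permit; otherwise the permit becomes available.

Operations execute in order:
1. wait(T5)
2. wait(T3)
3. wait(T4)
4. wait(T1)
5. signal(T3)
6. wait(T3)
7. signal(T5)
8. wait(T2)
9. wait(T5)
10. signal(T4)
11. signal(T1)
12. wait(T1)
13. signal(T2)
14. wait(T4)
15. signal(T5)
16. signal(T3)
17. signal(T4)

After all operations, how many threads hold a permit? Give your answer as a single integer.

Step 1: wait(T5) -> count=1 queue=[] holders={T5}
Step 2: wait(T3) -> count=0 queue=[] holders={T3,T5}
Step 3: wait(T4) -> count=0 queue=[T4] holders={T3,T5}
Step 4: wait(T1) -> count=0 queue=[T4,T1] holders={T3,T5}
Step 5: signal(T3) -> count=0 queue=[T1] holders={T4,T5}
Step 6: wait(T3) -> count=0 queue=[T1,T3] holders={T4,T5}
Step 7: signal(T5) -> count=0 queue=[T3] holders={T1,T4}
Step 8: wait(T2) -> count=0 queue=[T3,T2] holders={T1,T4}
Step 9: wait(T5) -> count=0 queue=[T3,T2,T5] holders={T1,T4}
Step 10: signal(T4) -> count=0 queue=[T2,T5] holders={T1,T3}
Step 11: signal(T1) -> count=0 queue=[T5] holders={T2,T3}
Step 12: wait(T1) -> count=0 queue=[T5,T1] holders={T2,T3}
Step 13: signal(T2) -> count=0 queue=[T1] holders={T3,T5}
Step 14: wait(T4) -> count=0 queue=[T1,T4] holders={T3,T5}
Step 15: signal(T5) -> count=0 queue=[T4] holders={T1,T3}
Step 16: signal(T3) -> count=0 queue=[] holders={T1,T4}
Step 17: signal(T4) -> count=1 queue=[] holders={T1}
Final holders: {T1} -> 1 thread(s)

Answer: 1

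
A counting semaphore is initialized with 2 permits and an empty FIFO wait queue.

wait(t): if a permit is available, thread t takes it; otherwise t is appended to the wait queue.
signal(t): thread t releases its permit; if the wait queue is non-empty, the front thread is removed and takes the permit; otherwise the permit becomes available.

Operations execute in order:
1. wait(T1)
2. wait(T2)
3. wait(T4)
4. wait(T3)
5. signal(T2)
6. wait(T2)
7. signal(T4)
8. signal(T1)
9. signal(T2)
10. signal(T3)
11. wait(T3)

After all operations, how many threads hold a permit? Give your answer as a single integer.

Step 1: wait(T1) -> count=1 queue=[] holders={T1}
Step 2: wait(T2) -> count=0 queue=[] holders={T1,T2}
Step 3: wait(T4) -> count=0 queue=[T4] holders={T1,T2}
Step 4: wait(T3) -> count=0 queue=[T4,T3] holders={T1,T2}
Step 5: signal(T2) -> count=0 queue=[T3] holders={T1,T4}
Step 6: wait(T2) -> count=0 queue=[T3,T2] holders={T1,T4}
Step 7: signal(T4) -> count=0 queue=[T2] holders={T1,T3}
Step 8: signal(T1) -> count=0 queue=[] holders={T2,T3}
Step 9: signal(T2) -> count=1 queue=[] holders={T3}
Step 10: signal(T3) -> count=2 queue=[] holders={none}
Step 11: wait(T3) -> count=1 queue=[] holders={T3}
Final holders: {T3} -> 1 thread(s)

Answer: 1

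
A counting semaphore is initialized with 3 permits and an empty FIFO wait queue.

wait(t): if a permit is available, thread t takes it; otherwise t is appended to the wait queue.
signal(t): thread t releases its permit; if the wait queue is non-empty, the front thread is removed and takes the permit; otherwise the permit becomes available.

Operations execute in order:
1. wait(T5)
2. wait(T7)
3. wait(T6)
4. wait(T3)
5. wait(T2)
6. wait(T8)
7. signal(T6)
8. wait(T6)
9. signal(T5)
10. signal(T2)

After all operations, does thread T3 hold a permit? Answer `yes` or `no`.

Step 1: wait(T5) -> count=2 queue=[] holders={T5}
Step 2: wait(T7) -> count=1 queue=[] holders={T5,T7}
Step 3: wait(T6) -> count=0 queue=[] holders={T5,T6,T7}
Step 4: wait(T3) -> count=0 queue=[T3] holders={T5,T6,T7}
Step 5: wait(T2) -> count=0 queue=[T3,T2] holders={T5,T6,T7}
Step 6: wait(T8) -> count=0 queue=[T3,T2,T8] holders={T5,T6,T7}
Step 7: signal(T6) -> count=0 queue=[T2,T8] holders={T3,T5,T7}
Step 8: wait(T6) -> count=0 queue=[T2,T8,T6] holders={T3,T5,T7}
Step 9: signal(T5) -> count=0 queue=[T8,T6] holders={T2,T3,T7}
Step 10: signal(T2) -> count=0 queue=[T6] holders={T3,T7,T8}
Final holders: {T3,T7,T8} -> T3 in holders

Answer: yes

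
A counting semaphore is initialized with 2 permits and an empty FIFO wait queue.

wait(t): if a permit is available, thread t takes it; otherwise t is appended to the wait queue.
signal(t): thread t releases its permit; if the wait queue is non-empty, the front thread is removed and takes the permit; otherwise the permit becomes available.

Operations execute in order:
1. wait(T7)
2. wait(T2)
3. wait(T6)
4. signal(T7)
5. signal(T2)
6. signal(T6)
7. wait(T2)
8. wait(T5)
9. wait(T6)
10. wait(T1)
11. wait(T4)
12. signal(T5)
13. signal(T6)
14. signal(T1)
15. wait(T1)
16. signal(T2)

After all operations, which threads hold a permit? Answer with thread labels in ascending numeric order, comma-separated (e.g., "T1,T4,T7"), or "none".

Step 1: wait(T7) -> count=1 queue=[] holders={T7}
Step 2: wait(T2) -> count=0 queue=[] holders={T2,T7}
Step 3: wait(T6) -> count=0 queue=[T6] holders={T2,T7}
Step 4: signal(T7) -> count=0 queue=[] holders={T2,T6}
Step 5: signal(T2) -> count=1 queue=[] holders={T6}
Step 6: signal(T6) -> count=2 queue=[] holders={none}
Step 7: wait(T2) -> count=1 queue=[] holders={T2}
Step 8: wait(T5) -> count=0 queue=[] holders={T2,T5}
Step 9: wait(T6) -> count=0 queue=[T6] holders={T2,T5}
Step 10: wait(T1) -> count=0 queue=[T6,T1] holders={T2,T5}
Step 11: wait(T4) -> count=0 queue=[T6,T1,T4] holders={T2,T5}
Step 12: signal(T5) -> count=0 queue=[T1,T4] holders={T2,T6}
Step 13: signal(T6) -> count=0 queue=[T4] holders={T1,T2}
Step 14: signal(T1) -> count=0 queue=[] holders={T2,T4}
Step 15: wait(T1) -> count=0 queue=[T1] holders={T2,T4}
Step 16: signal(T2) -> count=0 queue=[] holders={T1,T4}
Final holders: T1,T4

Answer: T1,T4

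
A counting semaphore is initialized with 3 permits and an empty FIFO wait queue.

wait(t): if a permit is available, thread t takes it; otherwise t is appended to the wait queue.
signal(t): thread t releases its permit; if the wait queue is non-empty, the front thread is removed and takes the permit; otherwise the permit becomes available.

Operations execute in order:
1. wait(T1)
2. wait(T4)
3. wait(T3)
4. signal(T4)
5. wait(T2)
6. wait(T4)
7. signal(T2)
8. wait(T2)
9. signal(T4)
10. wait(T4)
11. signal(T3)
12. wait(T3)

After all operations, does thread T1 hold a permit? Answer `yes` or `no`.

Step 1: wait(T1) -> count=2 queue=[] holders={T1}
Step 2: wait(T4) -> count=1 queue=[] holders={T1,T4}
Step 3: wait(T3) -> count=0 queue=[] holders={T1,T3,T4}
Step 4: signal(T4) -> count=1 queue=[] holders={T1,T3}
Step 5: wait(T2) -> count=0 queue=[] holders={T1,T2,T3}
Step 6: wait(T4) -> count=0 queue=[T4] holders={T1,T2,T3}
Step 7: signal(T2) -> count=0 queue=[] holders={T1,T3,T4}
Step 8: wait(T2) -> count=0 queue=[T2] holders={T1,T3,T4}
Step 9: signal(T4) -> count=0 queue=[] holders={T1,T2,T3}
Step 10: wait(T4) -> count=0 queue=[T4] holders={T1,T2,T3}
Step 11: signal(T3) -> count=0 queue=[] holders={T1,T2,T4}
Step 12: wait(T3) -> count=0 queue=[T3] holders={T1,T2,T4}
Final holders: {T1,T2,T4} -> T1 in holders

Answer: yes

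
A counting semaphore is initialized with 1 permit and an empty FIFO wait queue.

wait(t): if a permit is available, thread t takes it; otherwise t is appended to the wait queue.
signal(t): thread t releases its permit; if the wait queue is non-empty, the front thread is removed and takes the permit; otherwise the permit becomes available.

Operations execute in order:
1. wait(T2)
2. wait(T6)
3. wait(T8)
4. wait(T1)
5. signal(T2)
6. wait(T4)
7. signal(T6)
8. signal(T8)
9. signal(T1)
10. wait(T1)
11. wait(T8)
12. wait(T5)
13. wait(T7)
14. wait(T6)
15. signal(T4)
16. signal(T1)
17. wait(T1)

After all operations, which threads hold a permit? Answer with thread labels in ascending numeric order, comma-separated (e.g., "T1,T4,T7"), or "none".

Answer: T8

Derivation:
Step 1: wait(T2) -> count=0 queue=[] holders={T2}
Step 2: wait(T6) -> count=0 queue=[T6] holders={T2}
Step 3: wait(T8) -> count=0 queue=[T6,T8] holders={T2}
Step 4: wait(T1) -> count=0 queue=[T6,T8,T1] holders={T2}
Step 5: signal(T2) -> count=0 queue=[T8,T1] holders={T6}
Step 6: wait(T4) -> count=0 queue=[T8,T1,T4] holders={T6}
Step 7: signal(T6) -> count=0 queue=[T1,T4] holders={T8}
Step 8: signal(T8) -> count=0 queue=[T4] holders={T1}
Step 9: signal(T1) -> count=0 queue=[] holders={T4}
Step 10: wait(T1) -> count=0 queue=[T1] holders={T4}
Step 11: wait(T8) -> count=0 queue=[T1,T8] holders={T4}
Step 12: wait(T5) -> count=0 queue=[T1,T8,T5] holders={T4}
Step 13: wait(T7) -> count=0 queue=[T1,T8,T5,T7] holders={T4}
Step 14: wait(T6) -> count=0 queue=[T1,T8,T5,T7,T6] holders={T4}
Step 15: signal(T4) -> count=0 queue=[T8,T5,T7,T6] holders={T1}
Step 16: signal(T1) -> count=0 queue=[T5,T7,T6] holders={T8}
Step 17: wait(T1) -> count=0 queue=[T5,T7,T6,T1] holders={T8}
Final holders: T8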